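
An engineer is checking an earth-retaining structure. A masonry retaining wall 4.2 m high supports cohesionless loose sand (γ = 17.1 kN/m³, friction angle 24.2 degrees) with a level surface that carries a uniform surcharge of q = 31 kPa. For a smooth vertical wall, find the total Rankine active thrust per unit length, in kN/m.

K_a = tan²(45° − φ/2) = 0.4185.
Soil triangle: ½ K_a γ H² = 0.5×0.4185×17.1×4.2² = 63.12 kN/m.
Surcharge rectangle: K_a q H = 0.4185×31×4.2 = 54.49 kN/m.
Total = 63.12 + 54.49 = 117.6 kN/m.

118 kN/m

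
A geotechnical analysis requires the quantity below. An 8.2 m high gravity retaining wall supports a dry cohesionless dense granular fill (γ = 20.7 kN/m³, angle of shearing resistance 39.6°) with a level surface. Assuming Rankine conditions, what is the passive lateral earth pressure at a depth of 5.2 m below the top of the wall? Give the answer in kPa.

486 kPa

K_p = (1 + sin φ)/(1 − sin φ) = 4.516.
σ_h = K_p γ z = 4.516 × 20.7 × 5.2 = 486.1 kPa.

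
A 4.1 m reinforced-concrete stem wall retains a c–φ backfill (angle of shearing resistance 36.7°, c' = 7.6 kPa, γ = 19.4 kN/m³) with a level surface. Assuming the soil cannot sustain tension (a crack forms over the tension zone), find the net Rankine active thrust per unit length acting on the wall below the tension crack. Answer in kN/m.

15.7 kN/m

K_a = 0.2519; √K_a = 0.5019.
Tension-crack depth z_c = 2c/(γ√K_a) = 2×7.6/(19.4×0.5019) = 1.561 m.
σ_a at base = K_a γ H − 2c√K_a = 0.2519×19.4×4.1 − 2×7.6×0.5019 = 12.40 kPa.
P_a = ½ × 12.40 × (H − z_c) = 0.5×12.40×2.539 = 15.75 kN/m.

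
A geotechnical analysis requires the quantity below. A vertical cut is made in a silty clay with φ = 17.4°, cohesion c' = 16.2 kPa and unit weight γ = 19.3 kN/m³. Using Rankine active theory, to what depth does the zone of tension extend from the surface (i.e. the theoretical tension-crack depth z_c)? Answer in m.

2.29 m

K_a = tan²(45° − 17.4°/2) = 0.5396; √K_a = 0.7346.
The active pressure is zero where K_a γ z = 2c√K_a, so z_c = 2c/(γ√K_a) = 2×16.2/(19.3×0.7346) = 2.285 m.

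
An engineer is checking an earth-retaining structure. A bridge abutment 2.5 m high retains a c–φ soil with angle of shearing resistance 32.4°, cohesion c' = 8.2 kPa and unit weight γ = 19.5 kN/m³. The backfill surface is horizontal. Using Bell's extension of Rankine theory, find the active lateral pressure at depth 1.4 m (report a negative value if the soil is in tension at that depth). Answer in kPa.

-0.765 kPa

K_a = (1 − sin φ)/(1 + sin φ) = 0.3022.
σ_a = K_a γ z − 2c√K_a = 0.3022×19.5×1.4 − 2×8.2×0.5498 = -0.7651 kPa.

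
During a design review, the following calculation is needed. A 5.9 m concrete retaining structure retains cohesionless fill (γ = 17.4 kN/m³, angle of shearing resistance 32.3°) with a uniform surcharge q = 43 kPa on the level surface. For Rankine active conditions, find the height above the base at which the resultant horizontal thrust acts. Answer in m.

2.41 m

K_a = 0.3035.
Triangular part P₁ = ½K_aγH² = 91.91 at H/3 = 1.967 m; rectangular part P₂ = K_a q H = 76.99 at H/2 = 2.950 m.
ȳ = (P₁·1.967 + P₂·2.950)/(P₁+P₂) = 2.415 m.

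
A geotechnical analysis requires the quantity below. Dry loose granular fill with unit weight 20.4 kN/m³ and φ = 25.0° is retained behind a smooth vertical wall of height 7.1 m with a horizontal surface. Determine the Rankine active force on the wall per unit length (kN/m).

209 kN/m

K_a = tan²(45° − φ/2) = 0.4059.
P_a = ½ K_a γ H² = 0.5 × 0.4059 × 20.4 × 7.1² = 208.7 kN/m.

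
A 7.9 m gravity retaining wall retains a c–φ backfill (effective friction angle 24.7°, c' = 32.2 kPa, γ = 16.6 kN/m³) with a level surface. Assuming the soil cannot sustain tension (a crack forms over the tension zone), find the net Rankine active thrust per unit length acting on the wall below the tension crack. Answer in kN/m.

11.6 kN/m

K_a = 0.4106; √K_a = 0.6408.
Tension-crack depth z_c = 2c/(γ√K_a) = 2×32.2/(16.6×0.6408) = 6.055 m.
σ_a at base = K_a γ H − 2c√K_a = 0.4106×16.6×7.9 − 2×32.2×0.6408 = 12.58 kPa.
P_a = ½ × 12.58 × (H − z_c) = 0.5×12.58×1.845 = 11.61 kN/m.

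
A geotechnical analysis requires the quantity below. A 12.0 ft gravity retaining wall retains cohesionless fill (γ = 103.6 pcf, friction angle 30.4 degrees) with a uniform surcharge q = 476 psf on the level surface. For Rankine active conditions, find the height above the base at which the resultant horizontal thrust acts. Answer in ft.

4.87 ft

K_a = 0.3280.
Triangular part P₁ = ½K_aγH² = 2447 at H/3 = 4.000 ft; rectangular part P₂ = K_a q H = 1873 at H/2 = 6.000 ft.
ȳ = (P₁·4.000 + P₂·6.000)/(P₁+P₂) = 4.867 ft.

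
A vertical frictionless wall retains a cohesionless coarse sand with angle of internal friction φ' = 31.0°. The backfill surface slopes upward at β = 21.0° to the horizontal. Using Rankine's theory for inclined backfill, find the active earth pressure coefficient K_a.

K_a = cos β · (cos β − √(cos²β − cos²φ)) / (cos β + √(cos²β − cos²φ)).
cos β = 0.9336, cos φ = 0.8572, √(cos²β − cos²φ) = 0.3699.
K_a = 0.9336 × (0.9336 − 0.3699)/(0.9336 + 0.3699) = 0.4037.

0.404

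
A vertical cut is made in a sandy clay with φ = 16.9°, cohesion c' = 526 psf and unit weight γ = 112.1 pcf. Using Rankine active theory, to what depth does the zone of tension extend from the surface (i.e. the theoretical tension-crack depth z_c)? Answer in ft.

K_a = tan²(45° − 16.9°/2) = 0.5495; √K_a = 0.7413.
The active pressure is zero where K_a γ z = 2c√K_a, so z_c = 2c/(γ√K_a) = 2×526/(112.1×0.7413) = 12.66 ft.

12.7 ft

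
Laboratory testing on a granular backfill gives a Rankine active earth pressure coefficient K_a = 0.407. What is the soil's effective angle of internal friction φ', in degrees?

24.9°

K_a = tan²(45° − φ/2) ⇒ 45° − φ/2 = arctan(√0.407) = 32.54°.
φ = 2(45° − 32.54°) = 24.93°.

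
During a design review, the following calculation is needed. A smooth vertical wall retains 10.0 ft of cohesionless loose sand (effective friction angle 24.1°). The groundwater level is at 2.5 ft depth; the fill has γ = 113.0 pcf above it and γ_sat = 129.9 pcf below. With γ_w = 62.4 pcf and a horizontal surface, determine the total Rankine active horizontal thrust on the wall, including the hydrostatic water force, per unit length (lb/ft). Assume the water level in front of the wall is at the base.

3590 lb/ft

K_a = tan²(45° − φ/2) = 0.4201.
γ' = 129.9 − 62.4 = 67.50 pcf. Depth below WT = 7.5 ft.
σ'_h at WT = K_a γ d_w = 118.7 psf; at base = 118.7 + K_a γ' × 7.5 = 331.4 psf.
P₁ (0–2.5 ft) = ½×118.7×2.5 = 148.4. P₂ (2.5–10.0 ft) = ½(118.7+331.4)×7.5 = 1688.
P_w = ½ γ_w h₂² = 0.5×62.4×7.5² = 1755. Total = 148.4+1688+1755 = 3591 lb/ft.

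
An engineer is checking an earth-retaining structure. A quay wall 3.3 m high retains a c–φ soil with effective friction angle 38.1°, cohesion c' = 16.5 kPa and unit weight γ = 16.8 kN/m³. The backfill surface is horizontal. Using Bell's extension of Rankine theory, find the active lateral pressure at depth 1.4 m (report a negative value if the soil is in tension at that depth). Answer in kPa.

K_a = (1 − sin φ)/(1 + sin φ) = 0.2368.
σ_a = K_a γ z − 2c√K_a = 0.2368×16.8×1.4 − 2×16.5×0.4867 = -10.49 kPa.

-10.5 kPa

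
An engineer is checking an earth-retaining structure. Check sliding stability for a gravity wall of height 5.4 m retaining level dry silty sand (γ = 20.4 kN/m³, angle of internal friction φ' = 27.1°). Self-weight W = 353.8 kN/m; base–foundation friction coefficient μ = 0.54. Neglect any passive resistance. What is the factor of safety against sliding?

1.72

K_a = tan²(45° − 27.1°/2) = 0.3741.
P_a = ½K_aγH² = 0.5×0.3741×20.4×5.4² = 111.3 kN/m, acting at H/3 = 1.800 m above the base.
FS_sliding = μW / P_a = 0.54×353.8 / 111.3 = 1.717.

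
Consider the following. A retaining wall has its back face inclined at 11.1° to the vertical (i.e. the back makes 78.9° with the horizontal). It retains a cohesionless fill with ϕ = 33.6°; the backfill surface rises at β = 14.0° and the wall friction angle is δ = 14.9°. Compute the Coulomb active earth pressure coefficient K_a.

0.422

K_a = sin²(α+φ) / [sin²α · sin(α−δ) · (1 + √{sin(φ+δ)sin(φ−β) / (sin(α−δ)sin(α+β))})²].
With α = 78.9°, φ = 33.6°, δ = 14.9°, β = 14.0°: K_a = 0.4218.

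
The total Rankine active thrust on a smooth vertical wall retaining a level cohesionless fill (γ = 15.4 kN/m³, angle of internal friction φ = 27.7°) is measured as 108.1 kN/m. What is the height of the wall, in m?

K_a = 0.3653. P_a = ½ K_a γ H² ⇒ H = √(2P_a/(K_a γ)).
H = √(2×108.1/(0.3653×15.4)) = 6.199 m.

6.20 m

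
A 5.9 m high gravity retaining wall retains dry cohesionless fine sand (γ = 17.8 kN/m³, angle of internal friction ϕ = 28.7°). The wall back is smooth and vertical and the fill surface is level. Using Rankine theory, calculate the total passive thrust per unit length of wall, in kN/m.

K_p = tan²(45° + φ/2) = 2.848.
P_p = ½ K_p γ H² = 0.5 × 2.848 × 17.8 × 5.9² = 882.3 kN/m.

882 kN/m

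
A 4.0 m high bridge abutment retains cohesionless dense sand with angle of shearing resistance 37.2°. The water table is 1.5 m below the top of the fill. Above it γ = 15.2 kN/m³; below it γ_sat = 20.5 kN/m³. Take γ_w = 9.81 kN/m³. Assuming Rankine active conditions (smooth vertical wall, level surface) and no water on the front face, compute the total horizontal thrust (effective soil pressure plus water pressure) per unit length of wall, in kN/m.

57.1 kN/m

K_a = tan²(45° − φ/2) = 0.2464.
γ' = 20.5 − 9.81 = 10.69 kN/m³. Depth below WT = 2.5 m.
σ'_h at WT = K_a γ d_w = 5.618 kPa; at base = 5.618 + K_a γ' × 2.5 = 12.20 kPa.
P₁ (0–1.5 m) = ½×5.618×1.5 = 4.214. P₂ (1.5–4.0 m) = ½(5.618+12.20)×2.5 = 22.28.
P_w = ½ γ_w h₂² = 0.5×9.81×2.5² = 30.66. Total = 4.214+22.28+30.66 = 57.15 kN/m.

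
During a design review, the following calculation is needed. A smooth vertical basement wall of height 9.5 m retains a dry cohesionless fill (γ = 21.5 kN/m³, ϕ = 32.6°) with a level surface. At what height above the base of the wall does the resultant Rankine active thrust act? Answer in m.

3.17 m

K_a = 0.2997.
The pressure distribution is triangular, so the resultant acts at H/3 above the base = 9.5/3 = 3.167 m.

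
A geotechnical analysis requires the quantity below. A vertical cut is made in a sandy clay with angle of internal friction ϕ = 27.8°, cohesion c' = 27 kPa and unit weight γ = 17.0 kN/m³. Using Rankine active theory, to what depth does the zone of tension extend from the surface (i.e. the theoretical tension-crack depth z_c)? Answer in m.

K_a = tan²(45° − 27.8°/2) = 0.3639; √K_a = 0.6032.
The active pressure is zero where K_a γ z = 2c√K_a, so z_c = 2c/(γ√K_a) = 2×27/(17.0×0.6032) = 5.266 m.

5.27 m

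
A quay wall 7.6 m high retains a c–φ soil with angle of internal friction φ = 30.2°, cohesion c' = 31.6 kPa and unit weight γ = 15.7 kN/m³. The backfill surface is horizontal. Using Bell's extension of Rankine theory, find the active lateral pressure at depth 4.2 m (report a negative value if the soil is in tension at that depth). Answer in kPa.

K_a = (1 − sin φ)/(1 + sin φ) = 0.3307.
σ_a = K_a γ z − 2c√K_a = 0.3307×15.7×4.2 − 2×31.6×0.5750 = -14.54 kPa.

-14.5 kPa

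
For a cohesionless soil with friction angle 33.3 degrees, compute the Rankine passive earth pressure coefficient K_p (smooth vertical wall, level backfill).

K_p = (1 + sin φ)/(1 − sin φ) = tan²(45° + 33.3°/2) = 3.435.

3.43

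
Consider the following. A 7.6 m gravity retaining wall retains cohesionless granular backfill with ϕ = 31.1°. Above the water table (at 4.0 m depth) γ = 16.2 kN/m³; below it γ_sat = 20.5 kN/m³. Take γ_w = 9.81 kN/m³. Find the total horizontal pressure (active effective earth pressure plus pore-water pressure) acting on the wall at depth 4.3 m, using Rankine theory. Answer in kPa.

24.6 kPa

K_a = (1 − sin φ)/(1 + sin φ) = 0.3188.
γ' = 20.5 − 9.81 = 10.69 kN/m³.
Effective vertical stress at 4.3 m: σ'_v = 16.2×4.0 + 10.69×0.300 = 68.01 kPa.
σ'_h = K_a σ'_v = 0.3188 × 68.01 = 21.68 kPa; u = γ_w × 0.300 = 2.943 kPa.
Total σ_h = 21.68 + 2.943 = 24.62 kPa.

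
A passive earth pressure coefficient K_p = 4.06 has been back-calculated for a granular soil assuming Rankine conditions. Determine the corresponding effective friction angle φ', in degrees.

K_p = (1+sin φ)/(1−sin φ) ⇒ sin φ = (K_p − 1)/(K_p + 1) = 0.6047.
φ = arcsin(0.6047) = 37.21°.

37.2°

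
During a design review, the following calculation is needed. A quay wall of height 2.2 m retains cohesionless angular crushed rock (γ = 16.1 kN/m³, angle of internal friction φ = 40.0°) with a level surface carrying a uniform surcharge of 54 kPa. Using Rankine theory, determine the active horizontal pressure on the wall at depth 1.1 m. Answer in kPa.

15.6 kPa

K_a = (1 − sin φ)/(1 + sin φ) = 0.2174.
σ_v = γz + q = 16.1 × 1.1 + 54 = 71.71 kPa.
σ_h = K_a σ_v = 0.2174 × 71.71 = 15.59 kPa.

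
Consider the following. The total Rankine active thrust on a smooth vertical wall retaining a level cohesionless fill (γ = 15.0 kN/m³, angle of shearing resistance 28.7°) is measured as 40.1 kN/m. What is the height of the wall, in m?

3.90 m

K_a = 0.3511. P_a = ½ K_a γ H² ⇒ H = √(2P_a/(K_a γ)).
H = √(2×40.1/(0.3511×15.0)) = 3.902 m.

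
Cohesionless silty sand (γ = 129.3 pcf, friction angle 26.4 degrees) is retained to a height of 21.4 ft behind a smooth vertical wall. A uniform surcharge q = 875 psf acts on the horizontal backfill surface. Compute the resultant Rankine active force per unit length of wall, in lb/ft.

18600 lb/ft

K_a = tan²(45° − φ/2) = 0.3844.
Soil triangle: ½ K_a γ H² = 0.5×0.3844×129.3×21.4² = 11380 lb/ft.
Surcharge rectangle: K_a q H = 0.3844×875×21.4 = 7198 lb/ft.
Total = 11380 + 7198 = 18580 lb/ft.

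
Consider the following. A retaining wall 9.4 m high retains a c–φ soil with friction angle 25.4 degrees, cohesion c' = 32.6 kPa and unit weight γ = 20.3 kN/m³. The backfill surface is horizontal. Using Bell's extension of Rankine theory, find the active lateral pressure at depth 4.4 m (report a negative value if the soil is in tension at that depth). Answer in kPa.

-5.52 kPa

K_a = (1 − sin φ)/(1 + sin φ) = 0.3996.
σ_a = K_a γ z − 2c√K_a = 0.3996×20.3×4.4 − 2×32.6×0.6322 = -5.522 kPa.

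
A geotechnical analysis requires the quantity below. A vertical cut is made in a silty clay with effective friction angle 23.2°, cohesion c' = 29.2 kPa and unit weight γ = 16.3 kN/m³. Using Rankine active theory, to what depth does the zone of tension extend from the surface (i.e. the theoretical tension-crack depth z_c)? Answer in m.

5.43 m

K_a = tan²(45° − 23.2°/2) = 0.4348; √K_a = 0.6594.
The active pressure is zero where K_a γ z = 2c√K_a, so z_c = 2c/(γ√K_a) = 2×29.2/(16.3×0.6594) = 5.434 m.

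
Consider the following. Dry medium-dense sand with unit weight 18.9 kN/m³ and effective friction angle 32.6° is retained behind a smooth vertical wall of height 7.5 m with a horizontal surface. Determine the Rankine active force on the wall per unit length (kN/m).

K_a = tan²(45° − φ/2) = 0.2997.
P_a = ½ K_a γ H² = 0.5 × 0.2997 × 18.9 × 7.5² = 159.3 kN/m.

159 kN/m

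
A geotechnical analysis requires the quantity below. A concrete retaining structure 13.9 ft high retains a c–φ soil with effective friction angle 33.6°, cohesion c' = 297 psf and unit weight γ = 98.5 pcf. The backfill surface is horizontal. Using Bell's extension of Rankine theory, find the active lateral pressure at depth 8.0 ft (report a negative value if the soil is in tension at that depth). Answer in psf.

K_a = (1 − sin φ)/(1 + sin φ) = 0.2875.
σ_a = K_a γ z − 2c√K_a = 0.2875×98.5×8.0 − 2×297×0.5362 = -91.95 psf.

-91.9 psf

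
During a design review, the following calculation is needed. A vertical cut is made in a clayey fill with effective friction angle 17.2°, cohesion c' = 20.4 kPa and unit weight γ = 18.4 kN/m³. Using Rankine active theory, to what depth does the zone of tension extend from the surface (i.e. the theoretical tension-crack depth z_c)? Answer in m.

K_a = tan²(45° − 17.2°/2) = 0.5436; √K_a = 0.7373.
The active pressure is zero where K_a γ z = 2c√K_a, so z_c = 2c/(γ√K_a) = 2×20.4/(18.4×0.7373) = 3.008 m.

3.01 m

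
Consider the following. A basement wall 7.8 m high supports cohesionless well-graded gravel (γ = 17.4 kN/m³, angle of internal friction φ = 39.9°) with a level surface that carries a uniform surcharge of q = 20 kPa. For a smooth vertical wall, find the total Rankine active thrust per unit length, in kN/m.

K_a = tan²(45° − φ/2) = 0.2184.
Soil triangle: ½ K_a γ H² = 0.5×0.2184×17.4×7.8² = 115.6 kN/m.
Surcharge rectangle: K_a q H = 0.2184×20×7.8 = 34.08 kN/m.
Total = 115.6 + 34.08 = 149.7 kN/m.

150 kN/m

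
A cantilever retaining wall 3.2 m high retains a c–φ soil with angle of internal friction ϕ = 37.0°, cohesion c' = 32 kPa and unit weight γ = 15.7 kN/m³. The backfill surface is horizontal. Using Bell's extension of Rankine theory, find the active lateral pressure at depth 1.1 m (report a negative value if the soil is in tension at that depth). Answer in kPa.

-27.6 kPa

K_a = (1 − sin φ)/(1 + sin φ) = 0.2486.
σ_a = K_a γ z − 2c√K_a = 0.2486×15.7×1.1 − 2×32×0.4986 = -27.62 kPa.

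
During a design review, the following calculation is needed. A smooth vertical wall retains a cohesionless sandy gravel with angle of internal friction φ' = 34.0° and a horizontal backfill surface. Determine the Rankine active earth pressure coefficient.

0.283

K_a = tan²(45° − φ/2) = tan²(28.00°) = 0.2827.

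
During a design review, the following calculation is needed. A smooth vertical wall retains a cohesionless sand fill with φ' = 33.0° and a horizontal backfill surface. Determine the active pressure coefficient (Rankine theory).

K_a = (1 − sin φ)/(1 + sin φ) = (1 − sin 33.0°)/(1 + sin 33.0°) = 0.2948.

0.295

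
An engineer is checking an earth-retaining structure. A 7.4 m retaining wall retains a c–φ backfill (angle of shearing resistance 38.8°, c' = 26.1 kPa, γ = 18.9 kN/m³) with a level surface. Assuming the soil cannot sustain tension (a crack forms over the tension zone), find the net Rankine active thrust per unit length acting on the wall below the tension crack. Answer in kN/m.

5.80 kN/m

K_a = 0.2296; √K_a = 0.4791.
Tension-crack depth z_c = 2c/(γ√K_a) = 2×26.1/(18.9×0.4791) = 5.765 m.
σ_a at base = K_a γ H − 2c√K_a = 0.2296×18.9×7.4 − 2×26.1×0.4791 = 7.096 kPa.
P_a = ½ × 7.096 × (H − z_c) = 0.5×7.096×1.635 = 5.802 kN/m.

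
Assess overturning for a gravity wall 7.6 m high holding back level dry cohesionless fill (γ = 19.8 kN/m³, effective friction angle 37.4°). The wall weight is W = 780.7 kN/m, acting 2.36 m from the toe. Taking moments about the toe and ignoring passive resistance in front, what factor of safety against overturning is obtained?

5.21

K_a = tan²(45° − 37.4°/2) = 0.2443.
P_a = ½K_aγH² = 0.5×0.2443×19.8×7.6² = 139.7 kN/m, acting at H/3 = 2.533 m above the base.
Overturning moment M_o = P_a × H/3 = 139.7 × 2.533 = 353.8.
Resisting moment M_r = W × 2.36 = 780.7 × 2.36 = 1842.
FS_overturning = M_r/M_o = 1842/353.8 = 5.207.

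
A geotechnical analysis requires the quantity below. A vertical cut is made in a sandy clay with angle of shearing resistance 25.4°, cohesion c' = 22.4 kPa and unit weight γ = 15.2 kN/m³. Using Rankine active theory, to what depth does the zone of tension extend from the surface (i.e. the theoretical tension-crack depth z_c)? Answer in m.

K_a = tan²(45° − 25.4°/2) = 0.3996; √K_a = 0.6322.
The active pressure is zero where K_a γ z = 2c√K_a, so z_c = 2c/(γ√K_a) = 2×22.4/(15.2×0.6322) = 4.662 m.

4.66 m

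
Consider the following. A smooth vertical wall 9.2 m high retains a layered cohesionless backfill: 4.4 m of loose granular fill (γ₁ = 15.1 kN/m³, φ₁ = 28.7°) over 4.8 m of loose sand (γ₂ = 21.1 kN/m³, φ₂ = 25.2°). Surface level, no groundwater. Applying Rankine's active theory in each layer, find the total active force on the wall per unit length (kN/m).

K_a1 = tan²(45°−28.7°/2) = 0.3511; K_a2 = tan²(45°−25.2°/2) = 0.4027.
Layer 1: σ at base = K_a1 γ₁ h₁ = 23.33 kPa; P₁ = ½×23.33×4.4 = 51.33.
Layer 2: σ_v at top = γ₁h₁ = 66.44; σ_h top = K_a2×66.44 = 26.76; σ_h base = K_a2×(66.44+21.1×4.8) = 67.55.
P₂ = ½(26.76+67.55)×4.8 = 226.3. Total P_a = 51.33+226.3 = 277.7 kN/m.

278 kN/m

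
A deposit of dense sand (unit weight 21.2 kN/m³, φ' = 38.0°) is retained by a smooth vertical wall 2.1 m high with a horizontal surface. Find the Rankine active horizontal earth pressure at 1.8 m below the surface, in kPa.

K_a = (1 − sin φ)/(1 + sin φ) = 0.2379.
σ_h = K_a γ z = 0.2379 × 21.2 × 1.8 = 9.078 kPa.

9.08 kPa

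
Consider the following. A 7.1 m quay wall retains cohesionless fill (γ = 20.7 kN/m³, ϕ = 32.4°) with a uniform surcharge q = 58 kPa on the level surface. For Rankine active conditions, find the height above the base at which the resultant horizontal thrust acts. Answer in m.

K_a = 0.3022.
Triangular part P₁ = ½K_aγH² = 157.7 at H/3 = 2.367 m; rectangular part P₂ = K_a q H = 124.5 at H/2 = 3.550 m.
ȳ = (P₁·2.367 + P₂·3.550)/(P₁+P₂) = 2.889 m.

2.89 m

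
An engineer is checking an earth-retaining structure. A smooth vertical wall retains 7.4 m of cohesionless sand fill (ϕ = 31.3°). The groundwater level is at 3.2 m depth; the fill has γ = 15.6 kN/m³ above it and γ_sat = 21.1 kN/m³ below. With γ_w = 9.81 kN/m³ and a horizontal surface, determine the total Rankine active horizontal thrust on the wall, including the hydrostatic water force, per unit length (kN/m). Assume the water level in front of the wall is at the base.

K_a = tan²(45° − φ/2) = 0.3162.
γ' = 21.1 − 9.81 = 11.29 kN/m³. Depth below WT = 4.2 m.
σ'_h at WT = K_a γ d_w = 15.78 kPa; at base = 15.78 + K_a γ' × 4.2 = 30.78 kPa.
P₁ (0–3.2 m) = ½×15.78×3.2 = 25.26. P₂ (3.2–7.4 m) = ½(15.78+30.78)×4.2 = 97.78.
P_w = ½ γ_w h₂² = 0.5×9.81×4.2² = 86.52. Total = 25.26+97.78+86.52 = 209.6 kN/m.

210 kN/m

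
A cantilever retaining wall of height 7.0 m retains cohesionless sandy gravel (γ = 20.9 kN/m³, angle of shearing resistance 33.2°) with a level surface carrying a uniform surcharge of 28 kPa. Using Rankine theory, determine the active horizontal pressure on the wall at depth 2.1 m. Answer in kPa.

21.0 kPa

K_a = (1 − sin φ)/(1 + sin φ) = 0.2924.
σ_v = γz + q = 20.9 × 2.1 + 28 = 71.89 kPa.
σ_h = K_a σ_v = 0.2924 × 71.89 = 21.02 kPa.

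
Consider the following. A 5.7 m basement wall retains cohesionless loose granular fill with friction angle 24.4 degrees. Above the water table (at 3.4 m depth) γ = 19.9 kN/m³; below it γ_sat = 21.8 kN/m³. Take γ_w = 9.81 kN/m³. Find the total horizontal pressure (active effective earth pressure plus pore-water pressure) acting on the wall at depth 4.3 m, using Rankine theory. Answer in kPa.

41.4 kPa

K_a = (1 − sin φ)/(1 + sin φ) = 0.4153.
γ' = 21.8 − 9.81 = 11.99 kN/m³.
Effective vertical stress at 4.3 m: σ'_v = 19.9×3.4 + 11.99×0.900 = 78.45 kPa.
σ'_h = K_a σ'_v = 0.4153 × 78.45 = 32.58 kPa; u = γ_w × 0.900 = 8.829 kPa.
Total σ_h = 32.58 + 8.829 = 41.41 kPa.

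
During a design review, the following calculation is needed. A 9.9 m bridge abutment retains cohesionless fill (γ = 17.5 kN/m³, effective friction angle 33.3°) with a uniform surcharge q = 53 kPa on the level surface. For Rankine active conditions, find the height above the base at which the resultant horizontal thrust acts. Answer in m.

3.93 m

K_a = 0.2911.
Triangular part P₁ = ½K_aγH² = 249.7 at H/3 = 3.300 m; rectangular part P₂ = K_a q H = 152.8 at H/2 = 4.950 m.
ȳ = (P₁·3.300 + P₂·4.950)/(P₁+P₂) = 3.926 m.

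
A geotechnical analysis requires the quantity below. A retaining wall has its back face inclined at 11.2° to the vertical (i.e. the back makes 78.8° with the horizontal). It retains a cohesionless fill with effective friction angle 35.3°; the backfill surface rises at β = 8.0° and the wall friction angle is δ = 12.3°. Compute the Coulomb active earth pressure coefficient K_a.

0.365

K_a = sin²(α+φ) / [sin²α · sin(α−δ) · (1 + √{sin(φ+δ)sin(φ−β) / (sin(α−δ)sin(α+β))})²].
With α = 78.8°, φ = 35.3°, δ = 12.3°, β = 8.0°: K_a = 0.3651.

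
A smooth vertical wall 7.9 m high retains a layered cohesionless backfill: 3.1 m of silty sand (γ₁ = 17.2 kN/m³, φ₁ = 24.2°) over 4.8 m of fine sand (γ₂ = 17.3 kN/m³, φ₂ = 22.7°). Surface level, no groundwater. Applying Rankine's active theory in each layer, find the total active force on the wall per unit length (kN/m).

236 kN/m

K_a1 = tan²(45°−24.2°/2) = 0.4185; K_a2 = tan²(45°−22.7°/2) = 0.4431.
Layer 1: σ at base = K_a1 γ₁ h₁ = 22.32 kPa; P₁ = ½×22.32×3.1 = 34.59.
Layer 2: σ_v at top = γ₁h₁ = 53.32; σ_h top = K_a2×53.32 = 23.63; σ_h base = K_a2×(53.32+17.3×4.8) = 60.42.
P₂ = ½(23.63+60.42)×4.8 = 201.7. Total P_a = 34.59+201.7 = 236.3 kN/m.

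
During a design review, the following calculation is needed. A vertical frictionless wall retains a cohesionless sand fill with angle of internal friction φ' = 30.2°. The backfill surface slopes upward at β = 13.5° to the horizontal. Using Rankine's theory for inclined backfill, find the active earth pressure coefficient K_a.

0.361

K_a = cos β · (cos β − √(cos²β − cos²φ)) / (cos β + √(cos²β − cos²φ)).
cos β = 0.9724, cos φ = 0.8643, √(cos²β − cos²φ) = 0.4456.
K_a = 0.9724 × (0.9724 − 0.4456)/(0.9724 + 0.4456) = 0.3613.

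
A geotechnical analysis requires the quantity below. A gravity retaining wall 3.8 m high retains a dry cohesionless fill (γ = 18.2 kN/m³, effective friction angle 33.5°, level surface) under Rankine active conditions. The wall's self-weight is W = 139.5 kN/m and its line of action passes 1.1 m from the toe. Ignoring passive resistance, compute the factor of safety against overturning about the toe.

3.19

K_a = tan²(45° − 33.5°/2) = 0.2887.
P_a = ½K_aγH² = 0.5×0.2887×18.2×3.8² = 37.94 kN/m, acting at H/3 = 1.267 m above the base.
Overturning moment M_o = P_a × H/3 = 37.94 × 1.267 = 48.05.
Resisting moment M_r = W × 1.1 = 139.5 × 1.1 = 153.5.
FS_overturning = M_r/M_o = 153.5/48.05 = 3.193.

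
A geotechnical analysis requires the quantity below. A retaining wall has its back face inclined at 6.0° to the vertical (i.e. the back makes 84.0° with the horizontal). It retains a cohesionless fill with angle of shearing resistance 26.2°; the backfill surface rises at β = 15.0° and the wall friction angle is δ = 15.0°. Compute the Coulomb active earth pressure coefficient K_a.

0.506

K_a = sin²(α+φ) / [sin²α · sin(α−δ) · (1 + √{sin(φ+δ)sin(φ−β) / (sin(α−δ)sin(α+β))})²].
With α = 84.0°, φ = 26.2°, δ = 15.0°, β = 15.0°: K_a = 0.5064.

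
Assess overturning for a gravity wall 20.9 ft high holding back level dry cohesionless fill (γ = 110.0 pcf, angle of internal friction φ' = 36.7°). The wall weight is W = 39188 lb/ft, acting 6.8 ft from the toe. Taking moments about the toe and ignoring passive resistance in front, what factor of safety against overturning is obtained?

K_a = tan²(45° − 36.7°/2) = 0.2519.
P_a = ½K_aγH² = 0.5×0.2519×110.0×20.9² = 6051 lb/ft, acting at H/3 = 6.967 ft above the base.
Overturning moment M_o = P_a × H/3 = 6051 × 6.967 = 42150.
Resisting moment M_r = W × 6.8 = 39188 × 6.8 = 266500.
FS_overturning = M_r/M_o = 266500/42150 = 6.322.

6.32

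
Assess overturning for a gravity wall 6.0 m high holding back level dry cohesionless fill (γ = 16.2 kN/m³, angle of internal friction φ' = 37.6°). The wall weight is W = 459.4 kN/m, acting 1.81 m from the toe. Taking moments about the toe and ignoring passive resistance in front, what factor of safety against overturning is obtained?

K_a = tan²(45° − 37.6°/2) = 0.2421.
P_a = ½K_aγH² = 0.5×0.2421×16.2×6.0² = 70.60 kN/m, acting at H/3 = 2.000 m above the base.
Overturning moment M_o = P_a × H/3 = 70.60 × 2.000 = 141.2.
Resisting moment M_r = W × 1.81 = 459.4 × 1.81 = 831.5.
FS_overturning = M_r/M_o = 831.5/141.2 = 5.889.

5.89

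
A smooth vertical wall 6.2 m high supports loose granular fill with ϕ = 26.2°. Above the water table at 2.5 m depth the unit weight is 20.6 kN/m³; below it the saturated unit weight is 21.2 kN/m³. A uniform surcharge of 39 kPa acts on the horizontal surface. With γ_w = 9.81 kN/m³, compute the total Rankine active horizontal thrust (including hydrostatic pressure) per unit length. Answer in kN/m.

K_a = tan²(45° − φ/2) = 0.3874.
γ' = 21.2 − 9.81 = 11.39 kN/m³. h₂ = H − d_w = 3.7 m.
σ'_h: at surface K_a·q = 15.11; at WT K_a(q+γd_w) = 35.06; at base K_a(q+γd_w+γ'h₂) = 51.39 kPa.
P₁ = ½(15.11+35.06)×2.5 = 62.72; P₂ = ½(35.06+51.39)×3.7 = 159.9; P_w = ½γ_w h₂² = 67.15.
Total = 62.72+159.9+67.15 = 289.8 kN/m.

290 kN/m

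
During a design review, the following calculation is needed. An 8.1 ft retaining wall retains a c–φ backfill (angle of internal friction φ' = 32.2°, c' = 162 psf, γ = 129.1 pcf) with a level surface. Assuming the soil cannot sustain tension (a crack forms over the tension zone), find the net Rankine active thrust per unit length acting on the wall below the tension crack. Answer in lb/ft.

248 lb/ft

K_a = 0.3047; √K_a = 0.5520.
Tension-crack depth z_c = 2c/(γ√K_a) = 2×162/(129.1×0.5520) = 4.546 ft.
σ_a at base = K_a γ H − 2c√K_a = 0.3047×129.1×8.1 − 2×162×0.5520 = 139.8 psf.
P_a = ½ × 139.8 × (H − z_c) = 0.5×139.8×3.554 = 248.4 lb/ft.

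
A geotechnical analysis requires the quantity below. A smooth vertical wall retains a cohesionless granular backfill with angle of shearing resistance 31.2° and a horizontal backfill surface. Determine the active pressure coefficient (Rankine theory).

0.317

K_a = tan²(45° − φ/2) = tan²(29.40°) = 0.3175.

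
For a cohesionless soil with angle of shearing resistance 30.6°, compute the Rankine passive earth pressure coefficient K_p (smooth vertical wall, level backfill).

3.07

K_p = (1 + sin φ)/(1 − sin φ) = tan²(45° + 30.6°/2) = 3.074.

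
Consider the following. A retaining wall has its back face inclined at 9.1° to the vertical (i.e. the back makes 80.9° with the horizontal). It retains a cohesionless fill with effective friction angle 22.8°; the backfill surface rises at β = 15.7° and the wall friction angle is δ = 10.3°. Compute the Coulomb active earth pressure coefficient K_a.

0.638

K_a = sin²(α+φ) / [sin²α · sin(α−δ) · (1 + √{sin(φ+δ)sin(φ−β) / (sin(α−δ)sin(α+β))})²].
With α = 80.9°, φ = 22.8°, δ = 10.3°, β = 15.7°: K_a = 0.6380.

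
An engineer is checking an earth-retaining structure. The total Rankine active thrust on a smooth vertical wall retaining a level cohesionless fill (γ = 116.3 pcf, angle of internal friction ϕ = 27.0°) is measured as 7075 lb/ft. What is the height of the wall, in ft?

K_a = 0.3755. P_a = ½ K_a γ H² ⇒ H = √(2P_a/(K_a γ)).
H = √(2×7075/(0.3755×116.3)) = 18.00 ft.

18.0 ft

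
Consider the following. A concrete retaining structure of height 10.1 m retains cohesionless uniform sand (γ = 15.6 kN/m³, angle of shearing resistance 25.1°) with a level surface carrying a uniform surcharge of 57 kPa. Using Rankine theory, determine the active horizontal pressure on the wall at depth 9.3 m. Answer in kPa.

81.7 kPa

K_a = (1 − sin φ)/(1 + sin φ) = 0.4043.
σ_v = γz + q = 15.6 × 9.3 + 57 = 202.1 kPa.
σ_h = K_a σ_v = 0.4043 × 202.1 = 81.70 kPa.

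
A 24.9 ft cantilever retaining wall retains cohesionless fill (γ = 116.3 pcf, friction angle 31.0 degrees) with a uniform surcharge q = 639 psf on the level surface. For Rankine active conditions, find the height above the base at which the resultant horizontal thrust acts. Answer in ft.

K_a = 0.3201.
Triangular part P₁ = ½K_aγH² = 11540 at H/3 = 8.300 ft; rectangular part P₂ = K_a q H = 5093 at H/2 = 12.45 ft.
ȳ = (P₁·8.300 + P₂·12.45)/(P₁+P₂) = 9.571 ft.

9.57 ft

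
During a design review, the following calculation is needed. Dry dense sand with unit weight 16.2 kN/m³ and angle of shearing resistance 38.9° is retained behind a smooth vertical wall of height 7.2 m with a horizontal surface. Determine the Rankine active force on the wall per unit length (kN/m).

96.0 kN/m

K_a = tan²(45° − φ/2) = 0.2285.
P_a = ½ K_a γ H² = 0.5 × 0.2285 × 16.2 × 7.2² = 95.96 kN/m.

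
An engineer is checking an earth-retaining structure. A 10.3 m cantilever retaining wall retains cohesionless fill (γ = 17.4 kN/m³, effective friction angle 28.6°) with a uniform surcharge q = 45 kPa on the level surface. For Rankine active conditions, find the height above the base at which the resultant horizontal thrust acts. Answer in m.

4.01 m

K_a = 0.3525.
Triangular part P₁ = ½K_aγH² = 325.4 at H/3 = 3.433 m; rectangular part P₂ = K_a q H = 163.4 at H/2 = 5.150 m.
ȳ = (P₁·3.433 + P₂·5.150)/(P₁+P₂) = 4.007 m.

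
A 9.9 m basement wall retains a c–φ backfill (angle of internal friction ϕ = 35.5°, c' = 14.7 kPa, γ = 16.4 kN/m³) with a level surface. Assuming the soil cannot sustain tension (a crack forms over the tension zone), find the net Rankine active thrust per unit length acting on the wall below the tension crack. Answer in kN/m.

K_a = 0.2653; √K_a = 0.5150.
Tension-crack depth z_c = 2c/(γ√K_a) = 2×14.7/(16.4×0.5150) = 3.481 m.
σ_a at base = K_a γ H − 2c√K_a = 0.2653×16.4×9.9 − 2×14.7×0.5150 = 27.93 kPa.
P_a = ½ × 27.93 × (H − z_c) = 0.5×27.93×6.419 = 89.63 kN/m.

89.6 kN/m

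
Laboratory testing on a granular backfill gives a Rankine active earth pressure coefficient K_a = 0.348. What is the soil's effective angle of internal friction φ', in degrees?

K_a = tan²(45° − φ/2) ⇒ 45° − φ/2 = arctan(√0.348) = 30.54°.
φ = 2(45° − 30.54°) = 28.93°.

28.9°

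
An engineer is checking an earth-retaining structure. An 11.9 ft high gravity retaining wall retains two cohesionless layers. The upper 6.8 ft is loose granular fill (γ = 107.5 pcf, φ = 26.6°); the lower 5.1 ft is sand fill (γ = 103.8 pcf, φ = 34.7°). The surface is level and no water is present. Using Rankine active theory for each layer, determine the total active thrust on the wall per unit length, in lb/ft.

2340 lb/ft

K_a1 = tan²(45°−26.6°/2) = 0.3814; K_a2 = tan²(45°−34.7°/2) = 0.2745.
Layer 1: σ at base = K_a1 γ₁ h₁ = 278.8 psf; P₁ = ½×278.8×6.8 = 948.0.
Layer 2: σ_v at top = γ₁h₁ = 731.0; σ_h top = K_a2×731.0 = 200.6; σ_h base = K_a2×(731.0+103.8×5.1) = 345.9.
P₂ = ½(200.6+345.9)×5.1 = 1394. Total P_a = 948.0+1394 = 2342 lb/ft.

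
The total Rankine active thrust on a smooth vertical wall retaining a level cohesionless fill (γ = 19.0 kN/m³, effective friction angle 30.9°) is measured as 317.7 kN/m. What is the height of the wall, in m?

10.2 m

K_a = 0.3214. P_a = ½ K_a γ H² ⇒ H = √(2P_a/(K_a γ)).
H = √(2×317.7/(0.3214×19.0)) = 10.20 m.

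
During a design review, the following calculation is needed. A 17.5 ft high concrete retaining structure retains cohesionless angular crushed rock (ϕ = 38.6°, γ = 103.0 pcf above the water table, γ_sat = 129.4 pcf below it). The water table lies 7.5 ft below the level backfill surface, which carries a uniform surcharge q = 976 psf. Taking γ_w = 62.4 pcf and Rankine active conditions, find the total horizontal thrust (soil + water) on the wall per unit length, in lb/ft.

K_a = tan²(45° − φ/2) = 0.2316.
γ' = 129.4 − 62.4 = 67.00 pcf. h₂ = H − d_w = 10.0 ft.
σ'_h: at surface K_a·q = 226.1; at WT K_a(q+γd_w) = 405.0; at base K_a(q+γd_w+γ'h₂) = 560.2 psf.
P₁ = ½(226.1+405.0)×7.5 = 2366; P₂ = ½(405.0+560.2)×10.0 = 4826; P_w = ½γ_w h₂² = 3120.
Total = 2366+4826+3120 = 10310 lb/ft.

10300 lb/ft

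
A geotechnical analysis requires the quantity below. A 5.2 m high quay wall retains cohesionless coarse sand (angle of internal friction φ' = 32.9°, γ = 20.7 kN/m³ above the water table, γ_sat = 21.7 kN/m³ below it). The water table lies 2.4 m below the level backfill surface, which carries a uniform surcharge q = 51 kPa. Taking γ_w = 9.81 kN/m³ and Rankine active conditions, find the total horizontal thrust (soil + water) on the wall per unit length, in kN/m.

K_a = tan²(45° − φ/2) = 0.2960.
γ' = 21.7 − 9.81 = 11.89 kN/m³. h₂ = H − d_w = 2.8 m.
σ'_h: at surface K_a·q = 15.10; at WT K_a(q+γd_w) = 29.80; at base K_a(q+γd_w+γ'h₂) = 39.66 kPa.
P₁ = ½(15.10+29.80)×2.4 = 53.88; P₂ = ½(29.80+39.66)×2.8 = 97.25; P_w = ½γ_w h₂² = 38.46.
Total = 53.88+97.25+38.46 = 189.6 kN/m.

190 kN/m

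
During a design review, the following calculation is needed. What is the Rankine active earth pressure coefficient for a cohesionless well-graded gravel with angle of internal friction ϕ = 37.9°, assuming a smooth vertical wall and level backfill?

0.239

K_a = tan²(45° − φ/2) = tan²(26.05°) = 0.2389.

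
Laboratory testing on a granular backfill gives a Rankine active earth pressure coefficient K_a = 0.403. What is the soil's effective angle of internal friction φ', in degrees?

25.2°

K_a = tan²(45° − φ/2) ⇒ 45° − φ/2 = arctan(√0.403) = 32.41°.
φ = 2(45° − 32.41°) = 25.18°.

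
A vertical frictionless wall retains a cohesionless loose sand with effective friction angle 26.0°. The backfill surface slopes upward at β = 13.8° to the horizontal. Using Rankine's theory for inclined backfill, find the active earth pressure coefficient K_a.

K_a = cos β · (cos β − √(cos²β − cos²φ)) / (cos β + √(cos²β − cos²φ)).
cos β = 0.9711, cos φ = 0.8988, √(cos²β − cos²φ) = 0.3678.
K_a = 0.9711 × (0.9711 − 0.3678)/(0.9711 + 0.3678) = 0.4376.

0.438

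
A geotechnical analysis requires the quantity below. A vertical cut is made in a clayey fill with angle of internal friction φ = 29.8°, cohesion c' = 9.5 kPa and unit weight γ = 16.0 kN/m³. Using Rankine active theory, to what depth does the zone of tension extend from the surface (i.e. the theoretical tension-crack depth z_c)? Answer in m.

2.05 m

K_a = tan²(45° − 29.8°/2) = 0.3360; √K_a = 0.5797.
The active pressure is zero where K_a γ z = 2c√K_a, so z_c = 2c/(γ√K_a) = 2×9.5/(16.0×0.5797) = 2.049 m.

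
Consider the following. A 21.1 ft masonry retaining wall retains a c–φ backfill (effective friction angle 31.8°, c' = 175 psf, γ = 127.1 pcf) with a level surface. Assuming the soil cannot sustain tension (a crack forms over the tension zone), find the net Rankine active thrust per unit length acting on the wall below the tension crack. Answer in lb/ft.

5140 lb/ft

K_a = 0.3098; √K_a = 0.5566.
Tension-crack depth z_c = 2c/(γ√K_a) = 2×175/(127.1×0.5566) = 4.947 ft.
σ_a at base = K_a γ H − 2c√K_a = 0.3098×127.1×21.1 − 2×175×0.5566 = 636.0 psf.
P_a = ½ × 636.0 × (H − z_c) = 0.5×636.0×16.15 = 5137 lb/ft.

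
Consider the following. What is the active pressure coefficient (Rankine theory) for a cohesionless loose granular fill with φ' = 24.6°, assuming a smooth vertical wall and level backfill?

0.412

K_a = tan²(45° − φ/2) = tan²(32.70°) = 0.4121.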